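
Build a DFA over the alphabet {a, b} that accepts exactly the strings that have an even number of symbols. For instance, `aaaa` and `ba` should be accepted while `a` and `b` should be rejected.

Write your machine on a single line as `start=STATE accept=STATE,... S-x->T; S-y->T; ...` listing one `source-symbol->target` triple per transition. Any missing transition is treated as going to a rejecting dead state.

start=q0; accept=q0; q0-a->q1; q0-b->q1; q1-a->q0; q1-b->q0

Only the length mod 2 matters, so use a 2-cycle: from any state, every input symbol moves to the next state, wrapping q1 back to q0. Mark q0 accepting.
A 2-state machine:
        a   b  
>* q0   q1  q1 
   q1   q0  q0 
(> = start, * = accepting)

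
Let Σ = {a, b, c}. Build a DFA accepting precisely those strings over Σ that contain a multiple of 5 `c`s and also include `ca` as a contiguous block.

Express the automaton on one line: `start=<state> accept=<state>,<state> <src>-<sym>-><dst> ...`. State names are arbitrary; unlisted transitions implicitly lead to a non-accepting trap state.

start=q0 accept=q14 q0-a->q0 q0-b->q0 q0-c->q1 q1-a->q2 q1-b->q3 q1-c->q4 q2-a->q2 q2-b->q2 q2-c->q5 q3-a->q3 q3-b->q3 q3-c->q4 q4-a->q5 q4-b->q6 q4-c->q7 q5-a->q5 q5-b->q5 q5-c->q8 q6-a->q6 q6-b->q6 q6-c->q7 q7-a->q8 q7-b->q9 q7-c->q10 q8-a->q8 q8-b->q8 q8-c->q11 q9-a->q9 q9-b->q9 q9-c->q10 q10-a->q11 q10-b->q12 q10-c->q13 q11-a->q11 q11-b->q11 q11-c->q14 q12-a->q12 q12-b->q12 q12-c->q13 q13-a->q14 q13-b->q0 q13-c->q1 q14-a->q14 q14-b->q14 q14-c->q2

Handle the two conditions separately and then intersect. One (5 states) tracks the count of `c`s modulo 5; the other (3 states) tracks whether and how much of `ca` has been seen. Each combined state is a pair, one component from each; accept when both components accept.
A 15-state machine:
          a    b    c  
>  q0     q0   q0   q1 
   q1     q2   q3   q4 
   q2     q2   q2   q5 
   q3     q3   q3   q4 
   q4     q5   q6   q7 
   q5     q5   q5   q8 
   q6     q6   q6   q7 
   q7     q8   q9  q10 
   q8     q8   q8  q11 
   q9     q9   q9  q10 
   q10   q11  q12  q13 
   q11   q11  q11  q14 
   q12   q12  q12  q13 
   q13   q14   q0   q1 
 * q14   q14  q14   q2 
(> = start, * = accepting)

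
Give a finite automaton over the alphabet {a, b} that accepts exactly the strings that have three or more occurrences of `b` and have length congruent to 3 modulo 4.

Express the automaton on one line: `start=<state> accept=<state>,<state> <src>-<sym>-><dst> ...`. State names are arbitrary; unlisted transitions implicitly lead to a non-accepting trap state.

start=q0 accept=q9 q0-a->q1 q0-b->q2 q1-a->q3 q1-b->q4 q2-a->q4 q2-b->q5 q3-a->q6 q3-b->q7 q4-a->q7 q4-b->q8 q5-a->q8 q5-b->q9 q6-a->q0 q6-b->q10 q7-a->q10 q7-b->q11 q8-a->q11 q8-b->q12 q9-a->q12 q9-b->q12 q10-a->q2 q10-b->q13 q11-a->q13 q11-b->q14 q12-a->q14 q12-b->q14 q13-a->q5 q13-b->q15 q14-a->q15 q14-b->q15 q15-a->q9 q15-b->q9

Handle the two conditions separately and then intersect. The first has 5 states tracking the count of `b`s, saturating at 4; the second has 4 states tracking the input length modulo 4. A product state is a pair (one from each), accepting exactly when both do. Minimizing collapses redundant product states.
          a    b  
>  q0     q1   q2 
   q1     q3   q4 
   q2     q4   q5 
   q3     q6   q7 
   q4     q7   q8 
   q5     q8   q9 
   q6     q0  q10 
   q7    q10  q11 
   q8    q11  q12 
 * q9    q12  q12 
   q10    q2  q13 
   q11   q13  q14 
   q12   q14  q14 
   q13    q5  q15 
   q14   q15  q15 
   q15    q9   q9 
(> = start, * = accepting)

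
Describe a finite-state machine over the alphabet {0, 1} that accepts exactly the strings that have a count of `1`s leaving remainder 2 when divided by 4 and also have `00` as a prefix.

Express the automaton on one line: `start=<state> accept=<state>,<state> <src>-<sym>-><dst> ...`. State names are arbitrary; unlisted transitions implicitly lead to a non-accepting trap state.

Build one automaton per condition and run them in lockstep. The first has 4 states tracking the count of `1`s modulo 4; the second has 4 states tracking whether the input so far still matches the prefix `00`. A product state is a pair (one from each), accepting exactly when both do.
A 10-state machine:
        0   1  
>  q0   q1  q2 
   q1   q3  q2 
   q2   q2  q4 
   q3   q3  q5 
   q4   q4  q6 
   q5   q5  q7 
   q6   q6  q8 
 * q7   q7  q9 
   q8   q8  q2 
   q9   q9  q3 
(> = start, * = accepting)

start=q0 accept=q7 q0-0->q1 q0-1->q2 q1-0->q3 q1-1->q2 q2-0->q2 q2-1->q4 q3-0->q3 q3-1->q5 q4-0->q4 q4-1->q6 q5-0->q5 q5-1->q7 q6-0->q6 q6-1->q8 q7-0->q7 q7-1->q9 q8-0->q8 q8-1->q2 q9-0->q9 q9-1->q3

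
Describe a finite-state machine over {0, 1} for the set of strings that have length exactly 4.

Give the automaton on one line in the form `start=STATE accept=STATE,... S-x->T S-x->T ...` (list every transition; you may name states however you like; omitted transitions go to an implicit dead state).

Count input length up to 5: every symbol moves from q0 toward q5, which means 'more than 4' and absorbs. Accept from {q4}.
6 states suffice.
        0   1  
>  q0   q1  q1 
   q1   q2  q2 
   q2   q3  q3 
   q3   q4  q4 
 * q4   q5  q5 
   q5   q5  q5 
(> = start, * = accepting)

start=q0 accept=q4 q0-0->q1 q0-1->q1 q1-0->q2 q1-1->q2 q2-0->q3 q2-1->q3 q3-0->q4 q3-1->q4 q4-0->q5 q4-1->q5 q5-0->q5 q5-1->q5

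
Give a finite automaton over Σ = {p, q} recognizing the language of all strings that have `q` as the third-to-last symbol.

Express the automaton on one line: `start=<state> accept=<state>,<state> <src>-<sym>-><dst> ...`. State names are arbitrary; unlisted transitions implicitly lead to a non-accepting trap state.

start=s0 accept=s11,s12,s13,s14 s0-p->s1 s0-q->s2 s1-p->s3 s1-q->s4 s2-p->s5 s2-q->s6 s3-p->s7 s3-q->s8 s4-p->s9 s4-q->s10 s5-p->s11 s5-q->s12 s6-p->s13 s6-q->s14 s7-p->s7 s7-q->s8 s8-p->s9 s8-q->s10 s9-p->s11 s9-q->s12 s10-p->s13 s10-q->s14 s11-p->s7 s11-q->s8 s12-p->s9 s12-q->s10 s13-p->s11 s13-q->s12 s14-p->s13 s14-q->s14

Because acceptance depends on a position counted from the end, the machine has to buffer the most recent 3 symbols. Make each state the string of the last up-to-3 symbols read; on input `x` shift the window left and append `x`. Accept when the buffered window has length 3 and begins with `q`.
A 15-state machine:
          p    q  
>  s0     s1   s2 
   s1     s3   s4 
   s2     s5   s6 
   s3     s7   s8 
   s4     s9  s10 
   s5    s11  s12 
   s6    s13  s14 
   s7     s7   s8 
   s8     s9  s10 
   s9    s11  s12 
   s10   s13  s14 
 * s11    s7   s8 
 * s12    s9  s10 
 * s13   s11  s12 
 * s14   s13  s14 
(> = start, * = accepting)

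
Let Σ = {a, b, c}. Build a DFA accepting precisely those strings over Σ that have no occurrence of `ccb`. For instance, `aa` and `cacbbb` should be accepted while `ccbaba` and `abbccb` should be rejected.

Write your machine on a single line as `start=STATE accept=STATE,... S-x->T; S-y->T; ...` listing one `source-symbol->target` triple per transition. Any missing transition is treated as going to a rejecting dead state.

start=S0; accept=S0,S1,S2; S0-a->S0; S0-b->S0; S0-c->S1; S1-a->S0; S1-b->S0; S1-c->S2; S2-a->S0; S2-b->S3; S2-c->S2; S3-a->S3; S3-b->S3; S3-c->S3

This is the complement of 'contains `ccb`'. Use the same substring-matching states — S0 through S3 holding how much of `ccb` has just been matched — but flip the accepting set: everything except the trap S3 accepts.
4 states suffice.
        a   b   c  
>* S0   S0  S0  S1 
 * S1   S0  S0  S2 
 * S2   S0  S3  S2 
   S3   S3  S3  S3 
(> = start, * = accepting)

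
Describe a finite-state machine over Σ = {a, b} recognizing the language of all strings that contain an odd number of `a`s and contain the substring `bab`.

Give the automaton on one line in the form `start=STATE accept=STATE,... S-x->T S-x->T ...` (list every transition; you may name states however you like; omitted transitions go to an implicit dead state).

start=S0 accept=S6 S0-a->S1 S0-b->S2 S1-a->S0 S1-b->S3 S2-a->S4 S2-b->S2 S3-a->S5 S3-b->S3 S4-a->S0 S4-b->S6 S5-a->S1 S5-b->S7 S6-a->S7 S6-b->S6 S7-a->S6 S7-b->S7

Handle the two conditions separately and then intersect. One (2 states) tracks the count of `a`s modulo 2; the other (4 states) tracks whether and how much of `bab` has been seen. Each combined state is a pair, one component from each; accept when both components accept.
        a   b  
>  S0   S1  S2 
   S1   S0  S3 
   S2   S4  S2 
   S3   S5  S3 
   S4   S0  S6 
   S5   S1  S7 
 * S6   S7  S6 
   S7   S6  S7 
(> = start, * = accepting)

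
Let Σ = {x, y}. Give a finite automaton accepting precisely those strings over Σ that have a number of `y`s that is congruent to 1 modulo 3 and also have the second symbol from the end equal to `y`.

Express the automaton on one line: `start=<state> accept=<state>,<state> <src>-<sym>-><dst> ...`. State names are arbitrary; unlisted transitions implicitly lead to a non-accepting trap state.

Handle the two conditions separately and then intersect. The first has 3 states tracking the count of `y`s modulo 3; the second has 7 states tracking the last 2 symbols read. A product state is a pair (one from each), accepting exactly when both do.
15 states suffice.
          x    y  
>  S0     S1   S2 
   S1     S3   S4 
   S2     S5   S6 
   S3     S3   S4 
   S4     S5   S6 
 * S5     S7   S8 
   S6     S9  S10 
   S7     S7   S8 
   S8     S9  S10 
   S9    S11  S12 
   S10   S13  S14 
   S11   S11  S12 
   S12   S13  S14 
   S13    S3   S4 
 * S14    S5   S6 
(> = start, * = accepting)

start=S0 accept=S5,S14 S0-x->S1 S0-y->S2 S1-x->S3 S1-y->S4 S2-x->S5 S2-y->S6 S3-x->S3 S3-y->S4 S4-x->S5 S4-y->S6 S5-x->S7 S5-y->S8 S6-x->S9 S6-y->S10 S7-x->S7 S7-y->S8 S8-x->S9 S8-y->S10 S9-x->S11 S9-y->S12 S10-x->S13 S10-y->S14 S11-x->S11 S11-y->S12 S12-x->S13 S12-y->S14 S13-x->S3 S13-y->S4 S14-x->S5 S14-y->S6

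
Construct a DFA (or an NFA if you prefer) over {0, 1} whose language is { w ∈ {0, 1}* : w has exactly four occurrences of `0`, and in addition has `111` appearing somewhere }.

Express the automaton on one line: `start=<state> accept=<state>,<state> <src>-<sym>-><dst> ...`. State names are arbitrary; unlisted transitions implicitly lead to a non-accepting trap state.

Run two small machines in parallel and take their product. One (6 states) tracks the count of `0`s, saturating at 5; the other (4 states) tracks whether and how much of `111` has been seen. Each combined state is a pair, one component from each; accept when both components accept.
With 24 states:
          0    1  
>  S0     S1   S2 
   S1     S3   S4 
   S2     S1   S5 
   S3     S6   S7 
   S4     S3   S8 
   S5     S1   S9 
   S6    S10  S11 
   S7     S6  S12 
   S8     S3  S13 
   S9    S13   S9 
   S10   S14  S15 
   S11   S10  S16 
   S12    S6  S17 
   S13   S17  S13 
   S14   S14  S18 
   S15   S14  S19 
   S16   S10  S20 
   S17   S20  S17 
   S18   S14  S21 
   S19   S14  S22 
   S20   S22  S20 
   S21   S14  S23 
 * S22   S23  S22 
   S23   S23  S23 
(> = start, * = accepting)

start=S0 accept=S22 S0-0->S1 S0-1->S2 S1-0->S3 S1-1->S4 S2-0->S1 S2-1->S5 S3-0->S6 S3-1->S7 S4-0->S3 S4-1->S8 S5-0->S1 S5-1->S9 S6-0->S10 S6-1->S11 S7-0->S6 S7-1->S12 S8-0->S3 S8-1->S13 S9-0->S13 S9-1->S9 S10-0->S14 S10-1->S15 S11-0->S10 S11-1->S16 S12-0->S6 S12-1->S17 S13-0->S17 S13-1->S13 S14-0->S14 S14-1->S18 S15-0->S14 S15-1->S19 S16-0->S10 S16-1->S20 S17-0->S20 S17-1->S17 S18-0->S14 S18-1->S21 S19-0->S14 S19-1->S22 S20-0->S22 S20-1->S20 S21-0->S14 S21-1->S23 S22-0->S23 S22-1->S22 S23-0->S23 S23-1->S23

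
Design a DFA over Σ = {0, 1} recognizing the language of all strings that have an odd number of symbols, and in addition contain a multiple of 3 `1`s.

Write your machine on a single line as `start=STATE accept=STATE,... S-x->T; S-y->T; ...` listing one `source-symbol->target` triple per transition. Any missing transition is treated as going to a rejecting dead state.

Build one automaton per condition and run them in lockstep. One (2 states) tracks the input length modulo 2; the other (3 states) tracks the count of `1`s modulo 3. Each combined state is a pair, one component from each; accept when both components accept.
A 6-state machine:
        0   1  
>  q0   q1  q2 
 * q1   q0  q3 
   q2   q3  q4 
   q3   q2  q5 
   q4   q5  q1 
   q5   q4  q0 
(> = start, * = accepting)

start=q0; accept=q1; q0-0->q1; q0-1->q2; q1-0->q0; q1-1->q3; q2-0->q3; q2-1->q4; q3-0->q2; q3-1->q5; q4-0->q5; q4-1->q1; q5-0->q4; q5-1->q0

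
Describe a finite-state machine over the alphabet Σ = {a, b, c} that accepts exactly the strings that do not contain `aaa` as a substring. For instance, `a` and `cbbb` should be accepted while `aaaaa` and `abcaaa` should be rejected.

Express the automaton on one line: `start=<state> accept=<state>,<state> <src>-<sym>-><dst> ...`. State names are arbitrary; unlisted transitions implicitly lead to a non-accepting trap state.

start=S0 accept=S0,S1,S2 S0-a->S1 S0-b->S0 S0-c->S0 S1-a->S2 S1-b->S0 S1-c->S0 S2-a->S3 S2-b->S0 S2-c->S0 S3-a->S3 S3-b->S3 S3-c->S3

This is the complement of 'contains `aaa`'. Use the same substring-matching states — S0 through S3 holding how much of `aaa` has just been matched — but flip the accepting set: everything except the trap S3 accepts.
With 4 states:
        a   b   c  
>* S0   S1  S0  S0 
 * S1   S2  S0  S0 
 * S2   S3  S0  S0 
   S3   S3  S3  S3 
(> = start, * = accepting)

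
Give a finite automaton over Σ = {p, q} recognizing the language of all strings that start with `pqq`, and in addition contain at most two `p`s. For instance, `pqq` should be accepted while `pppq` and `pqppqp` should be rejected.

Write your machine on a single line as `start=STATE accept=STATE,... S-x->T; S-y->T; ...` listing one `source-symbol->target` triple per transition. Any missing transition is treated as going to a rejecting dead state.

Handle the two conditions separately and then intersect. One (5 states) tracks whether the input so far still matches the prefix `pqq`; the other (4 states) tracks the count of `p`s, saturating at 3. Each combined state is a pair, one component from each; accept when both components accept. Equivalent product states are then merged.
6 states suffice.
        p   q  
>  s0   s1  s2 
   s1   s2  s3 
   s2   s2  s2 
   s3   s2  s4 
 * s4   s5  s4 
 * s5   s2  s5 
(> = start, * = accepting)

start=s0; accept=s4,s5; s0-p->s1; s0-q->s2; s1-p->s2; s1-q->s3; s2-p->s2; s2-q->s2; s3-p->s2; s3-q->s4; s4-p->s5; s4-q->s4; s5-p->s2; s5-q->s5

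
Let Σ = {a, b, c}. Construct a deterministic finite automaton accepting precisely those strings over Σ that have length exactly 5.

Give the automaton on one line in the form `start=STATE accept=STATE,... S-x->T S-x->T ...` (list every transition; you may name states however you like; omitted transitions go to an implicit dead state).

We only need to distinguish lengths 0, 1, …, 5, and '>5'. Chain q0 → q1 → q2 → q3 → q4 → q5 → q6 on every symbol, with q6 looping. Accepting states: {q5}.
A 7-state machine:
        a   b   c  
>  q0   q1  q1  q1 
   q1   q2  q2  q2 
   q2   q3  q3  q3 
   q3   q4  q4  q4 
   q4   q5  q5  q5 
 * q5   q6  q6  q6 
   q6   q6  q6  q6 
(> = start, * = accepting)

start=q0 accept=q5 q0-a->q1 q0-b->q1 q0-c->q1 q1-a->q2 q1-b->q2 q1-c->q2 q2-a->q3 q2-b->q3 q2-c->q3 q3-a->q4 q3-b->q4 q3-c->q4 q4-a->q5 q4-b->q5 q4-c->q5 q5-a->q6 q5-b->q6 q5-c->q6 q6-a->q6 q6-b->q6 q6-c->q6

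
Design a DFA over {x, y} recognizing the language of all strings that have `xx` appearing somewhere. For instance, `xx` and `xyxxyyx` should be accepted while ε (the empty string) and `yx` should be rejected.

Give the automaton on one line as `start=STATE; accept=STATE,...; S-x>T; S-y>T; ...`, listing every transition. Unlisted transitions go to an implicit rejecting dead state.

start=S0; accept=S2; S0-x>S1; S0-y>S0; S1-x>S2; S1-y>S0; S2-x>S2; S2-y>S2

Track how much of `xx` has been matched so far: state S0 is no progress, S2 is the absorbing accept state reached once `xx` has occurred. Intermediate states record partial matches; on a mismatch, fall back to the longest reusable overlap.
3 states suffice.
        x   y  
>  S0   S1  S0 
   S1   S2  S0 
 * S2   S2  S2 
(> = start, * = accepting)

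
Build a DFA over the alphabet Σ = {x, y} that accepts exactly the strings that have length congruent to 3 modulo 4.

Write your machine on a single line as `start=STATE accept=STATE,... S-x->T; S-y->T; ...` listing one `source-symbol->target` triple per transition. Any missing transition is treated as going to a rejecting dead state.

Count input length modulo 4: every symbol advances one step around the cycle s0 → s1 → s2 → s3 → s0. Accept at s3.
A 4-state machine:
        x   y  
>  s0   s1  s1 
   s1   s2  s2 
   s2   s3  s3 
 * s3   s0  s0 
(> = start, * = accepting)

start=s0; accept=s3; s0-x->s1; s0-y->s1; s1-x->s2; s1-y->s2; s2-x->s3; s2-y->s3; s3-x->s0; s3-y->s0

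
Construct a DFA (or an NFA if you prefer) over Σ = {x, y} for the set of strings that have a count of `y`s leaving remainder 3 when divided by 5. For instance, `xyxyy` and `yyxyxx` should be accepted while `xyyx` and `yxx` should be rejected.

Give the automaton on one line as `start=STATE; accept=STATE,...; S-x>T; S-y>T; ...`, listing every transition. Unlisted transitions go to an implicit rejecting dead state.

Keep the running count of `y`s modulo 5: each `y` advances along the cycle s0 → s1 → s2 → s3 → s4 → s0 while other symbols loop. Accept at s3.
5 states suffice.
        x   y  
>  s0   s0  s1 
   s1   s1  s2 
   s2   s2  s3 
 * s3   s3  s4 
   s4   s4  s0 
(> = start, * = accepting)

start=s0; accept=s3; s0-x>s0; s0-y>s1; s1-x>s1; s1-y>s2; s2-x>s2; s2-y>s3; s3-x>s3; s3-y>s4; s4-x>s4; s4-y>s0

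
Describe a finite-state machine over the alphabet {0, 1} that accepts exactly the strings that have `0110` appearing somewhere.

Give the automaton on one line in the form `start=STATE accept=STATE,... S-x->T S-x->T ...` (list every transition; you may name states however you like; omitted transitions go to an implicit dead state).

States A..D record the length of the longest prefix of `0110` that matches the current input suffix. Reaching E means `0110` has been seen, and we stay there forever. Accept from E.
5 states suffice.
       0  1 
>  A   B  A 
   B   B  C 
   C   B  D 
   D   E  A 
 * E   E  E 
(> = start, * = accepting)

start=A accept=E A-0->B A-1->A B-0->B B-1->C C-0->B C-1->D D-0->E D-1->A E-0->E E-1->E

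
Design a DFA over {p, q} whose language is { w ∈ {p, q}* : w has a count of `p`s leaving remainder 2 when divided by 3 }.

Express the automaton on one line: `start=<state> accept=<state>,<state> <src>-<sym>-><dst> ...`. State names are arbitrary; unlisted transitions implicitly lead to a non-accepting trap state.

start=s0 accept=s2 s0-p->s1 s0-q->s0 s1-p->s2 s1-q->s1 s2-p->s0 s2-q->s2

The only thing that matters is how many `p`s have appeared, reduced mod 3. Use one state per residue: s0 for 0, …, s2 for 2. Reading `p` moves to the next residue; anything else stays put. s2 is accepting.
3 states suffice.
        p   q  
>  s0   s1  s0 
   s1   s2  s1 
 * s2   s0  s2 
(> = start, * = accepting)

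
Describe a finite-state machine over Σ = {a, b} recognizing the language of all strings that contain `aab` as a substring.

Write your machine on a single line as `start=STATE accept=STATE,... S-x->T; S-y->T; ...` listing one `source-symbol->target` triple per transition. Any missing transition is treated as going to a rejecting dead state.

Track how much of `aab` has been matched so far: state q0 is no progress, q3 is the absorbing accept state reached once `aab` has occurred. Intermediate states record partial matches; on a mismatch, fall back to the longest reusable overlap.
4 states suffice.
        a   b  
>  q0   q1  q0 
   q1   q2  q0 
   q2   q2  q3 
 * q3   q3  q3 
(> = start, * = accepting)

start=q0; accept=q3; q0-a->q1; q0-b->q0; q1-a->q2; q1-b->q0; q2-a->q2; q2-b->q3; q3-a->q3; q3-b->q3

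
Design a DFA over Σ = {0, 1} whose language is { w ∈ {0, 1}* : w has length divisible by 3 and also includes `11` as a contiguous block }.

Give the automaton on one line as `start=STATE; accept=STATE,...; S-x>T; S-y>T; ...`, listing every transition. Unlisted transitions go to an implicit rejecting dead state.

start=A; accept=H; A-0>B; A-1>C; B-0>D; B-1>E; C-0>D; C-1>F; D-0>A; D-1>G; E-0>A; E-1>H; F-0>H; F-1>H; G-0>B; G-1>I; H-0>I; H-1>I; I-0>F; I-1>F

Run two small machines in parallel and take their product. One (3 states) tracks the input length modulo 3; the other (3 states) tracks whether and how much of `11` has been seen. Each combined state is a pair, one component from each; accept when both components accept.
       0  1 
>  A   B  C 
   B   D  E 
   C   D  F 
   D   A  G 
   E   A  H 
   F   H  H 
   G   B  I 
 * H   I  I 
   I   F  F 
(> = start, * = accepting)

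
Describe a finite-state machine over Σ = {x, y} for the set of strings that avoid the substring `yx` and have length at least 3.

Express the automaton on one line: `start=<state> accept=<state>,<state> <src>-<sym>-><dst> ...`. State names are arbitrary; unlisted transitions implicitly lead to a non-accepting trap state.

start=q0 accept=q6,q7,q9,q10 q0-x->q1 q0-y->q2 q1-x->q3 q1-y->q4 q2-x->q5 q2-y->q4 q3-x->q6 q3-y->q7 q4-x->q8 q4-y->q7 q5-x->q8 q5-y->q8 q6-x->q9 q6-y->q10 q7-x->q11 q7-y->q10 q8-x->q11 q8-y->q11 q9-x->q9 q9-y->q10 q10-x->q11 q10-y->q10 q11-x->q11 q11-y->q11

Build one automaton per condition and run them in lockstep. The first has 3 states tracking partial matches of the forbidden pattern `yx`; the second has 5 states tracking the input length, saturating at 4. A product state is a pair (one from each), accepting exactly when both do.
With 12 states:
          x    y  
>  q0     q1   q2 
   q1     q3   q4 
   q2     q5   q4 
   q3     q6   q7 
   q4     q8   q7 
   q5     q8   q8 
 * q6     q9  q10 
 * q7    q11  q10 
   q8    q11  q11 
 * q9     q9  q10 
 * q10   q11  q10 
   q11   q11  q11 
(> = start, * = accepting)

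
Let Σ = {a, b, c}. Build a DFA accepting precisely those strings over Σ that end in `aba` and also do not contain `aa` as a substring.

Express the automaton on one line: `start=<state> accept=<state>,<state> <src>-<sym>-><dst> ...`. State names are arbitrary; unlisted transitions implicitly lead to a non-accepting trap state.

Run two small machines in parallel and take their product. The first has 4 states tracking how much of the suffix `aba` has currently been matched; the second has 3 states tracking partial matches of the forbidden pattern `aa`. A product state is a pair (one from each), accepting exactly when both do. Minimizing collapses redundant product states.
With 5 states:
        a   b   c  
>  s0   s1  s0  s0 
   s1   s2  s3  s0 
   s2   s2  s2  s2 
   s3   s4  s0  s0 
 * s4   s2  s3  s0 
(> = start, * = accepting)

start=s0 accept=s4 s0-a->s1 s0-b->s0 s0-c->s0 s1-a->s2 s1-b->s3 s1-c->s0 s2-a->s2 s2-b->s2 s2-c->s2 s3-a->s4 s3-b->s0 s3-c->s0 s4-a->s2 s4-b->s3 s4-c->s0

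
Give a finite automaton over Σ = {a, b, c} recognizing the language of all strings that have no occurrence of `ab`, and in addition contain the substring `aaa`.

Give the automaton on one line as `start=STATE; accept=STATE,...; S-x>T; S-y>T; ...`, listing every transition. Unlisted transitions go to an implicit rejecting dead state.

Handle the two conditions separately and then intersect. The first has 3 states tracking partial matches of the forbidden pattern `ab`; the second has 4 states tracking whether and how much of `aaa` has been seen. A product state is a pair (one from each), accepting exactly when both do.
With 9 states:
        a   b   c  
>  q0   q1  q0  q0 
   q1   q2  q3  q0 
   q2   q4  q3  q0 
   q3   q5  q3  q3 
 * q4   q4  q6  q7 
   q5   q8  q3  q3 
   q6   q6  q6  q6 
 * q7   q4  q7  q7 
   q8   q6  q3  q3 
(> = start, * = accepting)

start=q0; accept=q4,q7; q0-a>q1; q0-b>q0; q0-c>q0; q1-a>q2; q1-b>q3; q1-c>q0; q2-a>q4; q2-b>q3; q2-c>q0; q3-a>q5; q3-b>q3; q3-c>q3; q4-a>q4; q4-b>q6; q4-c>q7; q5-a>q8; q5-b>q3; q5-c>q3; q6-a>q6; q6-b>q6; q6-c>q6; q7-a>q4; q7-b>q7; q7-c>q7; q8-a>q6; q8-b>q3; q8-c>q3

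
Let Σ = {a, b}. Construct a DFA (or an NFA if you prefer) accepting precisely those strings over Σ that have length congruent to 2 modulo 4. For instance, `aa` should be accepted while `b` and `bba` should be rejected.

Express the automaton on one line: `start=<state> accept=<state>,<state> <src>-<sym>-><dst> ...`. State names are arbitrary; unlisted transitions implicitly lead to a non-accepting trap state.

Only the length mod 4 matters, so use a 4-cycle: from any state, every input symbol moves to the next state, wrapping s3 back to s0. Mark s2 accepting.
        a   b  
>  s0   s1  s1 
   s1   s2  s2 
 * s2   s3  s3 
   s3   s0  s0 
(> = start, * = accepting)

start=s0 accept=s2 s0-a->s1 s0-b->s1 s1-a->s2 s1-b->s2 s2-a->s3 s2-b->s3 s3-a->s0 s3-b->s0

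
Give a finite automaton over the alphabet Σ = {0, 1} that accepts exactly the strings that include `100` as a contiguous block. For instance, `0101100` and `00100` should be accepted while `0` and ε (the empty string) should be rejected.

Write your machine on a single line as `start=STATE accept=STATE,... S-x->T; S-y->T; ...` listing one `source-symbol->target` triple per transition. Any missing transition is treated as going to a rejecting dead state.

start=q0; accept=q3; q0-0->q0; q0-1->q1; q1-0->q2; q1-1->q1; q2-0->q3; q2-1->q1; q3-0->q3; q3-1->q3

States q0..q2 record the length of the longest prefix of `100` that matches the current input suffix. Reaching q3 means `100` has been seen, and we stay there forever. Accept from q3.
        0   1  
>  q0   q0  q1 
   q1   q2  q1 
   q2   q3  q1 
 * q3   q3  q3 
(> = start, * = accepting)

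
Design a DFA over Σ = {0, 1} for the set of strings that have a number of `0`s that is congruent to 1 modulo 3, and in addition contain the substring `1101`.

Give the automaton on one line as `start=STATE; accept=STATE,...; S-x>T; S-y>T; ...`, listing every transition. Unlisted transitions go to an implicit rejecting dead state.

start=q0; accept=q11; q0-0>q1; q0-1>q2; q1-0>q3; q1-1>q4; q2-0>q1; q2-1>q5; q3-0>q0; q3-1>q6; q4-0>q3; q4-1>q7; q5-0>q8; q5-1>q5; q6-0>q0; q6-1>q9; q7-0>q10; q7-1>q7; q8-0>q3; q8-1>q11; q9-0>q12; q9-1>q9; q10-0>q0; q10-1>q13; q11-0>q13; q11-1>q11; q12-0>q1; q12-1>q14; q13-0>q14; q13-1>q13; q14-0>q11; q14-1>q14

Run two small machines in parallel and take their product. One (3 states) tracks the count of `0`s modulo 3; the other (5 states) tracks whether and how much of `1101` has been seen. Each combined state is a pair, one component from each; accept when both components accept.
With 15 states:
          0    1  
>  q0     q1   q2 
   q1     q3   q4 
   q2     q1   q5 
   q3     q0   q6 
   q4     q3   q7 
   q5     q8   q5 
   q6     q0   q9 
   q7    q10   q7 
   q8     q3  q11 
   q9    q12   q9 
   q10    q0  q13 
 * q11   q13  q11 
   q12    q1  q14 
   q13   q14  q13 
   q14   q11  q14 
(> = start, * = accepting)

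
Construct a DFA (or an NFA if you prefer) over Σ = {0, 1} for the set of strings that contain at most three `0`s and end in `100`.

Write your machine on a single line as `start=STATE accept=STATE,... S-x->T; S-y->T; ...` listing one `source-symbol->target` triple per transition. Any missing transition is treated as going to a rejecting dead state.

Run two small machines in parallel and take their product. One (5 states) tracks the count of `0`s, saturating at 4; the other (4 states) tracks how much of the suffix `100` has currently been matched. Each combined state is a pair, one component from each; accept when both components accept. Equivalent product states are then merged.
An 8-state machine:
        0   1  
>  s0   s1  s2 
   s1   s3  s4 
   s2   s5  s2 
   s3   s3  s3 
   s4   s6  s4 
   s5   s7  s4 
   s6   s7  s3 
 * s7   s3  s3 
(> = start, * = accepting)

start=s0; accept=s7; s0-0->s1; s0-1->s2; s1-0->s3; s1-1->s4; s2-0->s5; s2-1->s2; s3-0->s3; s3-1->s3; s4-0->s6; s4-1->s4; s5-0->s7; s5-1->s4; s6-0->s7; s6-1->s3; s7-0->s3; s7-1->s3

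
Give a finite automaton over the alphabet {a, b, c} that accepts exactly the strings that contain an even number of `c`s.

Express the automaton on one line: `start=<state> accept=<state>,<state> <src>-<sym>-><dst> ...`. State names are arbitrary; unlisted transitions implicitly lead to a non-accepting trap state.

The only thing that matters is how many `c`s have appeared, reduced mod 2. Use one state per residue: q0 for 0, …, q1 for 1. Reading `c` moves to the next residue; anything else stays put. q0 is accepting.
2 states suffice.
        a   b   c  
>* q0   q0  q0  q1 
   q1   q1  q1  q0 
(> = start, * = accepting)

start=q0 accept=q0 q0-a->q0 q0-b->q0 q0-c->q1 q1-a->q1 q1-b->q1 q1-c->q0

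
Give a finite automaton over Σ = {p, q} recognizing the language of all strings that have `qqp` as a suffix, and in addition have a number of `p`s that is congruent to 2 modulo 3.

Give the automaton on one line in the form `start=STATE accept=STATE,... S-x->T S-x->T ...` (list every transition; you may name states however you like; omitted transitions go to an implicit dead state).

Handle the two conditions separately and then intersect. One (4 states) tracks how much of the suffix `qqp` has currently been matched; the other (3 states) tracks the count of `p`s modulo 3. Each combined state is a pair, one component from each; accept when both components accept.
12 states suffice.
       p  q 
>  A   B  C 
   B   D  E 
   C   B  F 
   D   A  G 
   E   D  H 
   F   I  F 
   G   A  J 
   H   K  H 
   I   D  E 
   J   L  J 
 * K   A  G 
   L   B  C 
(> = start, * = accepting)

start=A accept=K A-p->B A-q->C B-p->D B-q->E C-p->B C-q->F D-p->A D-q->G E-p->D E-q->H F-p->I F-q->F G-p->A G-q->J H-p->K H-q->H I-p->D I-q->E J-p->L J-q->J K-p->A K-q->G L-p->B L-q->C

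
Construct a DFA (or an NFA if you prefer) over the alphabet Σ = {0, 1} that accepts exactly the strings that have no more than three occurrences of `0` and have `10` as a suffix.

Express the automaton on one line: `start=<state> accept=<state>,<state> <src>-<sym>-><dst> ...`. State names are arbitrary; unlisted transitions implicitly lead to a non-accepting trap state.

Run two small machines in parallel and take their product. The first has 5 states tracking the count of `0`s, saturating at 4; the second has 3 states tracking how much of the suffix `10` has currently been matched. A product state is a pair (one from each), accepting exactly when both do. Minimizing collapses redundant product states.
        0   1  
>  s0   s1  s2 
   s1   s3  s4 
   s2   s5  s2 
   s3   s6  s7 
   s4   s8  s4 
 * s5   s3  s4 
   s6   s6  s6 
   s7   s9  s7 
 * s8   s6  s7 
 * s9   s6  s6 
(> = start, * = accepting)

start=s0 accept=s5,s8,s9 s0-0->s1 s0-1->s2 s1-0->s3 s1-1->s4 s2-0->s5 s2-1->s2 s3-0->s6 s3-1->s7 s4-0->s8 s4-1->s4 s5-0->s3 s5-1->s4 s6-0->s6 s6-1->s6 s7-0->s9 s7-1->s7 s8-0->s6 s8-1->s7 s9-0->s6 s9-1->s6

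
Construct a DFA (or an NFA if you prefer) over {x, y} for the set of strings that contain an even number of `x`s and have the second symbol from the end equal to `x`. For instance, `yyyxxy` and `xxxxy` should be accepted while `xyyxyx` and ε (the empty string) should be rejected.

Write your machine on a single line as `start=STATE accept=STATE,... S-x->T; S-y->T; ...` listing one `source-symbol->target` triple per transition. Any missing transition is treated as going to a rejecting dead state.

start=S0; accept=S2,S4; S0-x->S1; S0-y->S0; S1-x->S2; S1-y->S3; S2-x->S1; S2-y->S4; S3-x->S5; S3-y->S3; S4-x->S1; S4-y->S0; S5-x->S1; S5-y->S4

Build one automaton per condition and run them in lockstep. The first has 2 states tracking the count of `x`s modulo 2; the second has 7 states tracking the last 2 symbols read. A product state is a pair (one from each), accepting exactly when both do. Equivalent product states are then merged.
With 6 states:
        x   y  
>  S0   S1  S0 
   S1   S2  S3 
 * S2   S1  S4 
   S3   S5  S3 
 * S4   S1  S0 
   S5   S1  S4 
(> = start, * = accepting)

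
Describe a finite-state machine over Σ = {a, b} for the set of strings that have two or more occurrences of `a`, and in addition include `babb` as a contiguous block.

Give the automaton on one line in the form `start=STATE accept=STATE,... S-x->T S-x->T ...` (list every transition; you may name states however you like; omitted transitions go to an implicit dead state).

start=s0 accept=s9 s0-a->s1 s0-b->s2 s1-a->s1 s1-b->s3 s2-a->s4 s2-b->s2 s3-a->s5 s3-b->s3 s4-a->s1 s4-b->s6 s5-a->s1 s5-b->s7 s6-a->s5 s6-b->s8 s7-a->s5 s7-b->s9 s8-a->s9 s8-b->s8 s9-a->s9 s9-b->s9

Build one automaton per condition and run them in lockstep. The first has 4 states tracking the count of `a`s, saturating at 3; the second has 5 states tracking whether and how much of `babb` has been seen. A product state is a pair (one from each), accepting exactly when both do. Minimizing collapses redundant product states.
10 states suffice.
        a   b  
>  s0   s1  s2 
   s1   s1  s3 
   s2   s4  s2 
   s3   s5  s3 
   s4   s1  s6 
   s5   s1  s7 
   s6   s5  s8 
   s7   s5  s9 
   s8   s9  s8 
 * s9   s9  s9 
(> = start, * = accepting)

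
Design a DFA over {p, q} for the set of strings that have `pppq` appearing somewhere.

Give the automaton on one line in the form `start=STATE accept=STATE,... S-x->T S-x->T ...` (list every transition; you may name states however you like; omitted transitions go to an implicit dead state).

start=S0 accept=S4 S0-p->S1 S0-q->S0 S1-p->S2 S1-q->S0 S2-p->S3 S2-q->S0 S3-p->S3 S3-q->S4 S4-p->S4 S4-q->S4

States S0..S3 record the length of the longest prefix of `pppq` that matches the current input suffix. Reaching S4 means `pppq` has been seen, and we stay there forever. Accept from S4.
        p   q  
>  S0   S1  S0 
   S1   S2  S0 
   S2   S3  S0 
   S3   S3  S4 
 * S4   S4  S4 
(> = start, * = accepting)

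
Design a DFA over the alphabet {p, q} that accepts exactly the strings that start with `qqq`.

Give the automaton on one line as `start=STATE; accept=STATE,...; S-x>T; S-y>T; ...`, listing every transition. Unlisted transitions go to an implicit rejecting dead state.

start=s0; accept=s3; s0-p>s4; s0-q>s1; s1-p>s4; s1-q>s2; s2-p>s4; s2-q>s3; s3-p>s3; s3-q>s3; s4-p>s4; s4-q>s4

Walk along `qqq` while the input agrees: from s0 take `q` to s1, and so on. Any deviation drops to the rejecting sink s4. Once s3 is reached the prefix is confirmed and every continuation is accepted.
With 5 states:
        p   q  
>  s0   s4  s1 
   s1   s4  s2 
   s2   s4  s3 
 * s3   s3  s3 
   s4   s4  s4 
(> = start, * = accepting)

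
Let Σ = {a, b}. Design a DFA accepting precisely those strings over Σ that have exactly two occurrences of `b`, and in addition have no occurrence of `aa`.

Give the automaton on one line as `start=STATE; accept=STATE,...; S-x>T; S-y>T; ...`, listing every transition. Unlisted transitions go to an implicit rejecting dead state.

start=q0; accept=q5,q6; q0-a>q1; q0-b>q2; q1-a>q3; q1-b>q2; q2-a>q4; q2-b>q5; q3-a>q3; q3-b>q3; q4-a>q3; q4-b>q5; q5-a>q6; q5-b>q3; q6-a>q3; q6-b>q3

Build one automaton per condition and run them in lockstep. The first has 4 states tracking the count of `b`s, saturating at 3; the second has 3 states tracking partial matches of the forbidden pattern `aa`. A product state is a pair (one from each), accepting exactly when both do. Minimizing collapses redundant product states.
        a   b  
>  q0   q1  q2 
   q1   q3  q2 
   q2   q4  q5 
   q3   q3  q3 
   q4   q3  q5 
 * q5   q6  q3 
 * q6   q3  q3 
(> = start, * = accepting)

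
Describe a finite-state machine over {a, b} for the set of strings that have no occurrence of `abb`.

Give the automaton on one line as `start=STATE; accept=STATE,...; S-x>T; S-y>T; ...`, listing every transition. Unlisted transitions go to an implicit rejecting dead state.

Track partial matches of the forbidden pattern `abb`. State q3 is a dead state reached once `abb` has occurred; every other state accepts. q0 means no part of `abb` is currently matched.
4 states suffice.
        a   b  
>* q0   q1  q0 
 * q1   q1  q2 
 * q2   q1  q3 
   q3   q3  q3 
(> = start, * = accepting)

start=q0; accept=q0,q1,q2; q0-a>q1; q0-b>q0; q1-a>q1; q1-b>q2; q2-a>q1; q2-b>q3; q3-a>q3; q3-b>q3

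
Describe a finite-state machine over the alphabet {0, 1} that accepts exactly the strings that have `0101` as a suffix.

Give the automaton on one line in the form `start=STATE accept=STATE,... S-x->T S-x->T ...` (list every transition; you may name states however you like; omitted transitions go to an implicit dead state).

start=S0 accept=S4 S0-0->S1 S0-1->S0 S1-0->S1 S1-1->S2 S2-0->S3 S2-1->S0 S3-0->S1 S3-1->S4 S4-0->S3 S4-1->S0

Let each state record the length of the longest suffix of the input read so far that is also a prefix of `0101`. S1 means the last symbol is `0`; S2 means the last 2 symbols are `01`; S3 means the last 3 symbols are `010`; S4 means the last 4 symbols are `0101`. Accept only at S4, where the string currently ends in `0101`.
A 5-state machine:
        0   1  
>  S0   S1  S0 
   S1   S1  S2 
   S2   S3  S0 
   S3   S1  S4 
 * S4   S3  S0 
(> = start, * = accepting)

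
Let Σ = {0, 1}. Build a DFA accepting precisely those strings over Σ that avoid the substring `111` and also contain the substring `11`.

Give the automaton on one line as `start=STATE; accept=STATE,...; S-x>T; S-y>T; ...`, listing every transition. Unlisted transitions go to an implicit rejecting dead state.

start=s0; accept=s2,s3,s5; s0-0>s0; s0-1>s1; s1-0>s0; s1-1>s2; s2-0>s3; s2-1>s4; s3-0>s3; s3-1>s5; s4-0>s4; s4-1>s4; s5-0>s3; s5-1>s2

Build one automaton per condition and run them in lockstep. The first has 4 states tracking partial matches of the forbidden pattern `111`; the second has 3 states tracking whether and how much of `11` has been seen. A product state is a pair (one from each), accepting exactly when both do.
A 6-state machine:
        0   1  
>  s0   s0  s1 
   s1   s0  s2 
 * s2   s3  s4 
 * s3   s3  s5 
   s4   s4  s4 
 * s5   s3  s2 
(> = start, * = accepting)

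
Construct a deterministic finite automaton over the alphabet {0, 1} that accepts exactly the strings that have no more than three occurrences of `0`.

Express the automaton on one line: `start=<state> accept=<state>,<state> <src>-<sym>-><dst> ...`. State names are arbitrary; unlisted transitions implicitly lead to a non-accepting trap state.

Only the number of `0`s matters, and only up to 4. Make a chain A → B → C → D → E advanced by each `0` (with E absorbing); every other symbol self-loops. The accepting set is {A, B, C, D}.
With 5 states:
       0  1 
>* A   B  A 
 * B   C  B 
 * C   D  C 
 * D   E  D 
   E   E  E 
(> = start, * = accepting)

start=A accept=A,B,C,D A-0->B A-1->A B-0->C B-1->B C-0->D C-1->C D-0->E D-1->D E-0->E E-1->E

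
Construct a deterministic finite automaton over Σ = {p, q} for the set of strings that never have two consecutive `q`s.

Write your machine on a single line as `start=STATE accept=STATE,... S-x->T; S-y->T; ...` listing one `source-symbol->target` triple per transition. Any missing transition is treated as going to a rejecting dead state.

start=s0; accept=s0,s1; s0-p->s0; s0-q->s1; s1-p->s0; s1-q->s2; s2-p->s2; s2-q->s2

This is the complement of 'contains `qq`'. Use the same substring-matching states — s0 through s2 holding how much of `qq` has just been matched — but flip the accepting set: everything except the trap s2 accepts.
3 states suffice.
        p   q  
>* s0   s0  s1 
 * s1   s0  s2 
   s2   s2  s2 
(> = start, * = accepting)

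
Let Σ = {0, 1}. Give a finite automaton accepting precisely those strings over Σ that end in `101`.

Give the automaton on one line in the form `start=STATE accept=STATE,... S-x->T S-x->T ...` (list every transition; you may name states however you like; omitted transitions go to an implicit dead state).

start=A accept=D A-0->A A-1->B B-0->C B-1->B C-0->A C-1->D D-0->C D-1->B

Let each state record the length of the longest suffix of the input read so far that is also a prefix of `101`. B means the last symbol is `1`; C means the last 2 symbols are `10`; D means the last 3 symbols are `101`. Accept only at D, where the string currently ends in `101`.
With 4 states:
       0  1 
>  A   A  B 
   B   C  B 
   C   A  D 
 * D   C  B 
(> = start, * = accepting)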